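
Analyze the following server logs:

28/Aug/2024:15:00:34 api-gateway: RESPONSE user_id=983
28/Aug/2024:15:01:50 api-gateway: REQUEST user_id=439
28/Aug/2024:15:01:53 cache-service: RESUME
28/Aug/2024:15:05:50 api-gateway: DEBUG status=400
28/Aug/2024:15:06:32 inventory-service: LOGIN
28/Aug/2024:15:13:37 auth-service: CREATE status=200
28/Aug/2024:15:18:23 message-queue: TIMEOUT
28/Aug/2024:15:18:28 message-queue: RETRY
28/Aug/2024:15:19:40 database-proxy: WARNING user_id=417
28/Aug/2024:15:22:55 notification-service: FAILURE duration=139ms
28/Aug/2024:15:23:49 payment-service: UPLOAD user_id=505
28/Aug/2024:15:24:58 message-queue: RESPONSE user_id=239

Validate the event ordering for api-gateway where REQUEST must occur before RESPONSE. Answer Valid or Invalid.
Invalid

To validate ordering:

1. Required order: REQUEST → RESPONSE
2. Rule: REQUEST must occur before RESPONSE
3. Check actual order of events for api-gateway
4. Result: Invalid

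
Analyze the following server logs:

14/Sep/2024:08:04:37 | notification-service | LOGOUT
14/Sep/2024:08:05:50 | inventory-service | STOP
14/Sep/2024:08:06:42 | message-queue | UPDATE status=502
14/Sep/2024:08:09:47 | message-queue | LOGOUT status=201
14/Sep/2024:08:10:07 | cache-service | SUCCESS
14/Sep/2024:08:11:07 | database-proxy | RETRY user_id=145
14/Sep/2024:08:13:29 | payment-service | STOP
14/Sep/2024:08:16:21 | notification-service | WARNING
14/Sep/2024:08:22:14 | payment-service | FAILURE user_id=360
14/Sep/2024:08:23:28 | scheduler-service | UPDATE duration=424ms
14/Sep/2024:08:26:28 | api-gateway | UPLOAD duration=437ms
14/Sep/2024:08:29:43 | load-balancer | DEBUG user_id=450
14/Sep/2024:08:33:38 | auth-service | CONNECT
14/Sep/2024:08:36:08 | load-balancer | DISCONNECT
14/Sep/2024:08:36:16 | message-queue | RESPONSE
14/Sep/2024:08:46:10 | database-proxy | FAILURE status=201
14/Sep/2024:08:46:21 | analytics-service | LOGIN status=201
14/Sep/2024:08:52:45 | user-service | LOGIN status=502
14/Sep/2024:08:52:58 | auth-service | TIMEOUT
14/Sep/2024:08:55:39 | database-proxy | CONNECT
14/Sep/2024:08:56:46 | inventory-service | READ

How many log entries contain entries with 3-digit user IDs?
3

To find matching entries:

1. Pattern to match: entries with 3-digit user IDs
2. Scan each log entry for the pattern
3. Count matches: 3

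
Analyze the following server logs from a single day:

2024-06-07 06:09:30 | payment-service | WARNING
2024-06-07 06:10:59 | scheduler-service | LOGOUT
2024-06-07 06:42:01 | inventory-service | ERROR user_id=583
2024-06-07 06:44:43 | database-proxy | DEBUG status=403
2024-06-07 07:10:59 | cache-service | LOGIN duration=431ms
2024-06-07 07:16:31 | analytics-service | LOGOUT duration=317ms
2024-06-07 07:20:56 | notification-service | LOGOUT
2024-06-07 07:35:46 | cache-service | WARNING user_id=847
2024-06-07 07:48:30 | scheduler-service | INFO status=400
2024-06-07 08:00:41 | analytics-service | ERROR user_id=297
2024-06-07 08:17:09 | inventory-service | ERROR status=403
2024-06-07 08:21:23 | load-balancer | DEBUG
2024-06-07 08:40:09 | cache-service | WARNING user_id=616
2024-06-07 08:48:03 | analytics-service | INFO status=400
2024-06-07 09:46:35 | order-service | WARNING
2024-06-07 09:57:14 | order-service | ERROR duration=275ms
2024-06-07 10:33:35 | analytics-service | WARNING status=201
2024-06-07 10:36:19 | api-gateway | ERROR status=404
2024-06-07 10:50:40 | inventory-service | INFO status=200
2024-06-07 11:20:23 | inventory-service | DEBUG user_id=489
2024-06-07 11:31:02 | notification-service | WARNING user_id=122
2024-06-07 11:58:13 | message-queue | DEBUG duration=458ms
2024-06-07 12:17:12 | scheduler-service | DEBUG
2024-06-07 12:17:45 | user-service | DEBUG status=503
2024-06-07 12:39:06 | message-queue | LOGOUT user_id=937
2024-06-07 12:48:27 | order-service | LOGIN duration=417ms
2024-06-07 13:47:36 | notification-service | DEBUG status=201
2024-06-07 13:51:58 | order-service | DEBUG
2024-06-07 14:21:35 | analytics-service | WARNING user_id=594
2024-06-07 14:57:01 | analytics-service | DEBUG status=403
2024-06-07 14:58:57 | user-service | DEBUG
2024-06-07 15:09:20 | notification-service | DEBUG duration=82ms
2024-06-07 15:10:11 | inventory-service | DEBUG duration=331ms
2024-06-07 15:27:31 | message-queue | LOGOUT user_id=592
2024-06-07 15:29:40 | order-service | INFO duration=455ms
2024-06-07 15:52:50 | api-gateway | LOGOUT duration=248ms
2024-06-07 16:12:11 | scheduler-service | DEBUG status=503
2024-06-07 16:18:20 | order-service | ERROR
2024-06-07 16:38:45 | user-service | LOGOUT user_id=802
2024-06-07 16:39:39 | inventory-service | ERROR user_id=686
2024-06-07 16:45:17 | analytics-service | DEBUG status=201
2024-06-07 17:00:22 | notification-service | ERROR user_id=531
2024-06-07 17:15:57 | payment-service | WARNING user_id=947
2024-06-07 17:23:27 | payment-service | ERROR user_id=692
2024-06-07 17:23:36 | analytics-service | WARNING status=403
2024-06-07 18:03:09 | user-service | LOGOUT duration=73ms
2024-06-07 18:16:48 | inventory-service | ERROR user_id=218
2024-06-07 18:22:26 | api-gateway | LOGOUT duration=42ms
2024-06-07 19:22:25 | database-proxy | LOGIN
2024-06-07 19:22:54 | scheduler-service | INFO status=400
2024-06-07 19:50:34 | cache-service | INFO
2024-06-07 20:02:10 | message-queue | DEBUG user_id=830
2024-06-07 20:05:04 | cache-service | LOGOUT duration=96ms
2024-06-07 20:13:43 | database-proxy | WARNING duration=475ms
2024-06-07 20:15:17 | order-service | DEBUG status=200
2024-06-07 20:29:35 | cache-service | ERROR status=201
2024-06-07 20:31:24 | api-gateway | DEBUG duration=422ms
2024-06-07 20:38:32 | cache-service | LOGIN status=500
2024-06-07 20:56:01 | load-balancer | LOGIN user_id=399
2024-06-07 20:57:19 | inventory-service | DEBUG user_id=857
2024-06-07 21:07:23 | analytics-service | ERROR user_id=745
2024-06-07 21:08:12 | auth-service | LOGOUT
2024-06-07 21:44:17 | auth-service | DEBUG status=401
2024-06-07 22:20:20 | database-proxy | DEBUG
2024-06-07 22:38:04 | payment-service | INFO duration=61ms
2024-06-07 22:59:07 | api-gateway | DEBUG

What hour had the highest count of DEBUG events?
20

To find the peak hour:

1. Group all DEBUG events by hour
2. Count events in each hour
3. Find hour with maximum count
4. Peak hour: 20 (with 4 events)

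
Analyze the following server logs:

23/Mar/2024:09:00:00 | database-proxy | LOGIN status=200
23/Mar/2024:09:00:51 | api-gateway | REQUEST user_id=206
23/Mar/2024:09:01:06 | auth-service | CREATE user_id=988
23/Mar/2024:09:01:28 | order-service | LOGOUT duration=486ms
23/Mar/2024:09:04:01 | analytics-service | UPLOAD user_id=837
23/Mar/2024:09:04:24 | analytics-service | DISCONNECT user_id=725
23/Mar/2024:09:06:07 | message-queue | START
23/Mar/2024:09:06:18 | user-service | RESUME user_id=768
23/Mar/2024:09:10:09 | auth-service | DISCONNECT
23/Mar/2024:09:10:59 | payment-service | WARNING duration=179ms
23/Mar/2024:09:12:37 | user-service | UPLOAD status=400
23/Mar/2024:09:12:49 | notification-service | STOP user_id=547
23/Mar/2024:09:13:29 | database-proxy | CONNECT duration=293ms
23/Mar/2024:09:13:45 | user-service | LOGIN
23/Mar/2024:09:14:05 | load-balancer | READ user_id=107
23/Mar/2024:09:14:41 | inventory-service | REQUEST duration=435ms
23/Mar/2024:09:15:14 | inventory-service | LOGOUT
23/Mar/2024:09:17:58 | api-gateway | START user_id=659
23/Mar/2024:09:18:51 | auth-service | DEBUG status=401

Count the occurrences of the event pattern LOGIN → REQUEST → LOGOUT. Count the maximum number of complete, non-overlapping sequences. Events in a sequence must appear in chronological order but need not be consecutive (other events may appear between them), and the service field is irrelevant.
2

To count sequences:

1. Look for pattern: LOGIN → REQUEST → LOGOUT
2. Greedily scan the log in chronological order, matching each sequence element in turn (ignoring service)
3. Each time the full pattern completes, increment the count and restart matching from the next event
4. Complete non-overlapping sequences found: 2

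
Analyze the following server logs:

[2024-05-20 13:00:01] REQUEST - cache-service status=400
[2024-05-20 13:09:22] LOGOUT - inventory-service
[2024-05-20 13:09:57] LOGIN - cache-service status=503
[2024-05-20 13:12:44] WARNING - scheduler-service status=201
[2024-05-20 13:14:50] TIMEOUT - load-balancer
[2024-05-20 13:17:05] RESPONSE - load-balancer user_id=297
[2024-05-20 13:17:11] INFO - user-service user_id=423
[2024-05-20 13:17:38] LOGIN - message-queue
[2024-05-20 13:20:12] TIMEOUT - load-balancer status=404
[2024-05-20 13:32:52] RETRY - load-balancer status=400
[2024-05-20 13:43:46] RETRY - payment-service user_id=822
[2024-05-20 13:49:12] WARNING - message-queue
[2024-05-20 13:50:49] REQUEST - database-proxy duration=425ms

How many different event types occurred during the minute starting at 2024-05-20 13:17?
3

To count unique event types:

1. Filter events in the minute starting at 2024-05-20 13:17
2. Extract event types from matching entries
3. Count unique types: 3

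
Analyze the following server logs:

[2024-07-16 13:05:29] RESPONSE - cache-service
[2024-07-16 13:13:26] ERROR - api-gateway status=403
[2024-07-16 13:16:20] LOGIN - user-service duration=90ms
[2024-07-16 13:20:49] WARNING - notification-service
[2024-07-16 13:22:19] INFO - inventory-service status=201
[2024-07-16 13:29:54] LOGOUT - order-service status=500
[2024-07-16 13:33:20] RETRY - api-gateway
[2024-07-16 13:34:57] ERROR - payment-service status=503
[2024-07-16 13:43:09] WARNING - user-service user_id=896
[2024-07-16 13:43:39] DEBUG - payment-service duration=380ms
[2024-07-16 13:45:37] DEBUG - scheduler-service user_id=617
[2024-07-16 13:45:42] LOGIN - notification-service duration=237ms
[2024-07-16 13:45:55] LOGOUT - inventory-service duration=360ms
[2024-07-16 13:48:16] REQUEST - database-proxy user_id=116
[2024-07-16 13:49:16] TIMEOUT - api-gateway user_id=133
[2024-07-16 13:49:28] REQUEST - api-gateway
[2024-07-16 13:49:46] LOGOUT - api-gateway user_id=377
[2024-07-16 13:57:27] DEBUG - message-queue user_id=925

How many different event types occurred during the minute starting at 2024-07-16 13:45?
3

To count unique event types:

1. Filter events in the minute starting at 2024-07-16 13:45
2. Extract event types from matching entries
3. Count unique types: 3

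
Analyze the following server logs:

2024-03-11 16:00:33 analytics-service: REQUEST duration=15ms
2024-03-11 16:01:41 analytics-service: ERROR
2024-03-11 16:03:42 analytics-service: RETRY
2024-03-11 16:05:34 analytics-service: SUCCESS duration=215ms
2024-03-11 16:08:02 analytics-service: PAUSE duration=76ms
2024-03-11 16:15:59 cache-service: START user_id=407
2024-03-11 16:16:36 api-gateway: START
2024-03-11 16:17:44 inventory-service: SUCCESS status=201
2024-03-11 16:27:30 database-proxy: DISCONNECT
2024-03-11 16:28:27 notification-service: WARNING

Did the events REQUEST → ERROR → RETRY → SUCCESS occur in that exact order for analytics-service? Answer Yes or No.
Yes

To verify sequence order:

1. Find all events in sequence REQUEST → ERROR → RETRY → SUCCESS for analytics-service
2. Extract their timestamps
3. Check if timestamps are in ascending order
4. Result: Yes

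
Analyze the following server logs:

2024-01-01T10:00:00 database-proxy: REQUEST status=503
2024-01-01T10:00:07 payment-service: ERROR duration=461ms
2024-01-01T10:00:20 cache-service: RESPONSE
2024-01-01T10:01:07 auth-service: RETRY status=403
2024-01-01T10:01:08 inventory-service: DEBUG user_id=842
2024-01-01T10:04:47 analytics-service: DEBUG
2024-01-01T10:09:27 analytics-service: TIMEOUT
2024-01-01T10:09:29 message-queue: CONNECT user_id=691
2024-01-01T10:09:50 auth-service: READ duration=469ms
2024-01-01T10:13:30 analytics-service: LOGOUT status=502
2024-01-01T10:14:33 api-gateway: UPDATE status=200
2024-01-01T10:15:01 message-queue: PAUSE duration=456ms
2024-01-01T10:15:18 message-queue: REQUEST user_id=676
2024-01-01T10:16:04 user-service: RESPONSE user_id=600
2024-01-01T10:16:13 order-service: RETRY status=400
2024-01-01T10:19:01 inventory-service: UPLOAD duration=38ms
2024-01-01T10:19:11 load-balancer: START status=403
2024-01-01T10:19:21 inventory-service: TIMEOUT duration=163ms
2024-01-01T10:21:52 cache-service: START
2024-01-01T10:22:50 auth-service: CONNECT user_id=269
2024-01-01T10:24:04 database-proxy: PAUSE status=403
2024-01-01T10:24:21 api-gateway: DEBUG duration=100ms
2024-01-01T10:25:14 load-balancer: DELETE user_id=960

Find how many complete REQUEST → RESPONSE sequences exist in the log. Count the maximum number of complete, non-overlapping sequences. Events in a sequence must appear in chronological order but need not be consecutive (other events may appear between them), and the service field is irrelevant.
2

To count sequences:

1. Look for pattern: REQUEST → RESPONSE
2. Greedily scan the log in chronological order, matching each sequence element in turn (ignoring service)
3. Each time the full pattern completes, increment the count and restart matching from the next event
4. Complete non-overlapping sequences found: 2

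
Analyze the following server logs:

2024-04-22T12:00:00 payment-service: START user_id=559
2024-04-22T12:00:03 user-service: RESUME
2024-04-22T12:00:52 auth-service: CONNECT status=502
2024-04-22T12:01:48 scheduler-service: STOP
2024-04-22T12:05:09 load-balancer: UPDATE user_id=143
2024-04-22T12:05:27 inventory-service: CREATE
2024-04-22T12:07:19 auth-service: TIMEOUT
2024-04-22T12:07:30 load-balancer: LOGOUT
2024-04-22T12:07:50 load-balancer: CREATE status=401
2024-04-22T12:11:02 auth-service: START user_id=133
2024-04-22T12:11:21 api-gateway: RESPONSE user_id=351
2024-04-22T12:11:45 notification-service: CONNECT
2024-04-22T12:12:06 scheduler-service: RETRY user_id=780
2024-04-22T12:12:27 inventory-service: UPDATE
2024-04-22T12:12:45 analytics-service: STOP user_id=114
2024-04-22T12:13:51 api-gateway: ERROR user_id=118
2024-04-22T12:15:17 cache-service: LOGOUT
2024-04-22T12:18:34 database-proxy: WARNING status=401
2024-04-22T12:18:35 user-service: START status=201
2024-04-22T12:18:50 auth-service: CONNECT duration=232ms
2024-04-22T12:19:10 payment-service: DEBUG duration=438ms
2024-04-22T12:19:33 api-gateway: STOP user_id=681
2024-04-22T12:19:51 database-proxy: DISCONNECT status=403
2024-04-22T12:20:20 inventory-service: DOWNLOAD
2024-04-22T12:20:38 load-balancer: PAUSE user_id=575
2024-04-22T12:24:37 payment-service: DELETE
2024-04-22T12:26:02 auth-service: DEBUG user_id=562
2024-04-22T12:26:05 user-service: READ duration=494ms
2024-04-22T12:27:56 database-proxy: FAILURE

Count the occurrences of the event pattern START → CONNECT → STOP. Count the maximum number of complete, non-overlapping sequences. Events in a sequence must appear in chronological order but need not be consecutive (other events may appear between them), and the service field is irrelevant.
3

To count sequences:

1. Look for pattern: START → CONNECT → STOP
2. Greedily scan the log in chronological order, matching each sequence element in turn (ignoring service)
3. Each time the full pattern completes, increment the count and restart matching from the next event
4. Complete non-overlapping sequences found: 3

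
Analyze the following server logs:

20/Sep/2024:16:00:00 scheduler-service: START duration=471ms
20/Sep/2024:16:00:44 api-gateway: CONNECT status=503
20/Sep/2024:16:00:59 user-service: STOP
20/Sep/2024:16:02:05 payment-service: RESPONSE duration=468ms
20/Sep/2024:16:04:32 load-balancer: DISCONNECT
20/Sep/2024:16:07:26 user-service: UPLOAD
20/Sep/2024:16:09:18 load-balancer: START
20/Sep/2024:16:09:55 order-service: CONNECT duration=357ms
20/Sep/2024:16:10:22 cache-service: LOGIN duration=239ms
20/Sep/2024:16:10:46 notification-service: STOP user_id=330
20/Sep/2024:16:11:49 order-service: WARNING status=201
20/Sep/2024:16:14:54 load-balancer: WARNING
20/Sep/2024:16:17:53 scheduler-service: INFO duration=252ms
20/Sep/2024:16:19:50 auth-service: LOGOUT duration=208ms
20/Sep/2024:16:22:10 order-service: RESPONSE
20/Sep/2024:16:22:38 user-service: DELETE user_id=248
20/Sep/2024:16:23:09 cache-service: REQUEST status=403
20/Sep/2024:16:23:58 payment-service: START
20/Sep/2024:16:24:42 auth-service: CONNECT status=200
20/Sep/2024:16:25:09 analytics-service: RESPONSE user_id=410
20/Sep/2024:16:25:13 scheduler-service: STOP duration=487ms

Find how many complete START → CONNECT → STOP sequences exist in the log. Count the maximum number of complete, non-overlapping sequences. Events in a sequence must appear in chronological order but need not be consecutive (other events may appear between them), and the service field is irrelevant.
3

To count sequences:

1. Look for pattern: START → CONNECT → STOP
2. Greedily scan the log in chronological order, matching each sequence element in turn (ignoring service)
3. Each time the full pattern completes, increment the count and restart matching from the next event
4. Complete non-overlapping sequences found: 3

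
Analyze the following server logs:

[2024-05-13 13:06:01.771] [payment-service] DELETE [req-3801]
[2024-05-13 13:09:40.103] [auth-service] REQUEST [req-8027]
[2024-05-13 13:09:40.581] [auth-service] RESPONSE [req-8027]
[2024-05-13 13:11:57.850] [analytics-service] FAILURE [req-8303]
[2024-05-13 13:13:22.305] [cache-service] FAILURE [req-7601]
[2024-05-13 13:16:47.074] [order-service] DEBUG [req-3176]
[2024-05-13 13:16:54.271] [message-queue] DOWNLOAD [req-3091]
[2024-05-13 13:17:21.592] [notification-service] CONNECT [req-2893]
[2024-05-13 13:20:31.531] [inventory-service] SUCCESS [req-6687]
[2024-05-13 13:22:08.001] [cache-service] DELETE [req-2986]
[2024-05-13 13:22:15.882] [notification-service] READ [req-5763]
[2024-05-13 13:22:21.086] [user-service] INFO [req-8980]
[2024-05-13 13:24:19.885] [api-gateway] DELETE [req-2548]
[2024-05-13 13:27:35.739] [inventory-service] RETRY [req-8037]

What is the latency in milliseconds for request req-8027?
478

To calculate latency:

1. Find REQUEST with id req-8027: 2024-05-13 13:09:40.103
2. Find RESPONSE with id req-8027: 2024-05-13 13:09:40.581
3. Latency: 2024-05-13 13:09:40.581 - 2024-05-13 13:09:40.103 = 478ms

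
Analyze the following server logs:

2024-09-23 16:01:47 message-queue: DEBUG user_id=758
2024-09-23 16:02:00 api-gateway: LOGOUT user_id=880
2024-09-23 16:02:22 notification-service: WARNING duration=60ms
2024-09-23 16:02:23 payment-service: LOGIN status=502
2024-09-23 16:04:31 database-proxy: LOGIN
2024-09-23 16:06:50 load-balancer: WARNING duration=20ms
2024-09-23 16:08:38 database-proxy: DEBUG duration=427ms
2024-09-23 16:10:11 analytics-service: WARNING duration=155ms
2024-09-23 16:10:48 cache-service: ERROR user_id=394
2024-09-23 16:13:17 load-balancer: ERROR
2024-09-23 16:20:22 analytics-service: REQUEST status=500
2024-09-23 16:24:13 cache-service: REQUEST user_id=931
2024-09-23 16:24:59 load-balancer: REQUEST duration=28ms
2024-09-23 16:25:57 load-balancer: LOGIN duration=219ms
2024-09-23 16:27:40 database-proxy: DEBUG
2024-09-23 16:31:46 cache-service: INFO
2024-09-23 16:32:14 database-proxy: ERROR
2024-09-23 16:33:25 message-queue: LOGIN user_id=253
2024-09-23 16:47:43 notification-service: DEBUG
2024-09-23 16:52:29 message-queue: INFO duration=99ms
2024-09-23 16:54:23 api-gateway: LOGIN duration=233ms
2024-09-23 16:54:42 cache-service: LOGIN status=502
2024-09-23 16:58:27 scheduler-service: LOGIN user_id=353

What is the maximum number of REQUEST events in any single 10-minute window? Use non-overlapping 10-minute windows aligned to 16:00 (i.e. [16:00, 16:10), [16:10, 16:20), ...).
3

To find the burst window:

1. Divide the log period into non-overlapping 10-minute windows starting at 16:00
2. Count REQUEST events in each window
3. Find the window with maximum count
4. Maximum events in a window: 3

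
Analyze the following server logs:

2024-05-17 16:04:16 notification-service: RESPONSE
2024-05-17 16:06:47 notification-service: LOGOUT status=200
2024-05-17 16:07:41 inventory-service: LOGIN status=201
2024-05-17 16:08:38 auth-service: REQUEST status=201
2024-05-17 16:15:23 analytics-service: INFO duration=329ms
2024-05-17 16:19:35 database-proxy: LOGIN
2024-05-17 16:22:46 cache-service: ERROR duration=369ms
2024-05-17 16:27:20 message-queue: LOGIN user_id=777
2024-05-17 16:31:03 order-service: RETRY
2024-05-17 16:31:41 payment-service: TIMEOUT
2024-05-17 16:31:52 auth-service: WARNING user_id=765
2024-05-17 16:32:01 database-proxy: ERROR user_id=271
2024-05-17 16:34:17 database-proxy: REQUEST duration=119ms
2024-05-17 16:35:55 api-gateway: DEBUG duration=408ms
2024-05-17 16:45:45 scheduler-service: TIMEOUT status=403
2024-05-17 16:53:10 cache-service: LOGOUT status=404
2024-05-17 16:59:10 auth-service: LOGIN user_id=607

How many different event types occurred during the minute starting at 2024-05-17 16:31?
3

To count unique event types:

1. Filter events in the minute starting at 2024-05-17 16:31
2. Extract event types from matching entries
3. Count unique types: 3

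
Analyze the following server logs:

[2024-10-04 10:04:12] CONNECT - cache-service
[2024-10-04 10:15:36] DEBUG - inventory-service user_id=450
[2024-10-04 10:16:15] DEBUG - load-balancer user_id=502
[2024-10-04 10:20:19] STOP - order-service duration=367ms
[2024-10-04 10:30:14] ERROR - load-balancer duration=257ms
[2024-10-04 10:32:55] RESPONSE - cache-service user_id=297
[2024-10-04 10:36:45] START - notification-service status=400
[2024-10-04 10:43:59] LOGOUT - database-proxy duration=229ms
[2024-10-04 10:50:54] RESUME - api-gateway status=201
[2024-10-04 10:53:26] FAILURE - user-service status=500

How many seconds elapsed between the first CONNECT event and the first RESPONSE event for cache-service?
1723

To find the time between events:

1. Locate the first CONNECT event for cache-service: 2024-10-04 10:04:12
2. Locate the first RESPONSE event for cache-service: 2024-10-04 10:32:55
3. Calculate the difference: 2024-10-04 10:32:55 - 2024-10-04 10:04:12 = 1723 seconds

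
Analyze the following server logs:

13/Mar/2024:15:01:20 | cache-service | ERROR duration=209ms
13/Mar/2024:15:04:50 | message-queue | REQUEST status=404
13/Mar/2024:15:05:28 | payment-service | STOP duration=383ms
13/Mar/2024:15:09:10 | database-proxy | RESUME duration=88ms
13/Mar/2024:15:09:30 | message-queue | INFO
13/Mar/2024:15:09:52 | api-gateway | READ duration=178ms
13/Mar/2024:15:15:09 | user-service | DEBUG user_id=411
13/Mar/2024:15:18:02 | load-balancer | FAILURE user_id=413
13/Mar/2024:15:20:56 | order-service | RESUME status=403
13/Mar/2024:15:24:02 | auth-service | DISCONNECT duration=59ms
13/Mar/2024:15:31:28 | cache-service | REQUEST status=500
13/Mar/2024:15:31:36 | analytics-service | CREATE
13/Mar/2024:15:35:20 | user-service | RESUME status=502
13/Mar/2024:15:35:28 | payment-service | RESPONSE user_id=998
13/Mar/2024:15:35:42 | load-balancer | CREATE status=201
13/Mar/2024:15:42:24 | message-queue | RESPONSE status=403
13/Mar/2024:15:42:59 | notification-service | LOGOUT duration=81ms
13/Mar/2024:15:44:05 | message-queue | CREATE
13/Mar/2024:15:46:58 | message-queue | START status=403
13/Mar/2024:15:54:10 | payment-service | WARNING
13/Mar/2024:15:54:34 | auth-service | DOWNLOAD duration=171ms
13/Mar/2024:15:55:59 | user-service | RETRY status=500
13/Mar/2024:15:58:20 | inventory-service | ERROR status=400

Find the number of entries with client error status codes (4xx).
5

To find matching entries:

1. Pattern to match: client error status codes (4xx)
2. Scan each log entry for the pattern
3. Count matches: 5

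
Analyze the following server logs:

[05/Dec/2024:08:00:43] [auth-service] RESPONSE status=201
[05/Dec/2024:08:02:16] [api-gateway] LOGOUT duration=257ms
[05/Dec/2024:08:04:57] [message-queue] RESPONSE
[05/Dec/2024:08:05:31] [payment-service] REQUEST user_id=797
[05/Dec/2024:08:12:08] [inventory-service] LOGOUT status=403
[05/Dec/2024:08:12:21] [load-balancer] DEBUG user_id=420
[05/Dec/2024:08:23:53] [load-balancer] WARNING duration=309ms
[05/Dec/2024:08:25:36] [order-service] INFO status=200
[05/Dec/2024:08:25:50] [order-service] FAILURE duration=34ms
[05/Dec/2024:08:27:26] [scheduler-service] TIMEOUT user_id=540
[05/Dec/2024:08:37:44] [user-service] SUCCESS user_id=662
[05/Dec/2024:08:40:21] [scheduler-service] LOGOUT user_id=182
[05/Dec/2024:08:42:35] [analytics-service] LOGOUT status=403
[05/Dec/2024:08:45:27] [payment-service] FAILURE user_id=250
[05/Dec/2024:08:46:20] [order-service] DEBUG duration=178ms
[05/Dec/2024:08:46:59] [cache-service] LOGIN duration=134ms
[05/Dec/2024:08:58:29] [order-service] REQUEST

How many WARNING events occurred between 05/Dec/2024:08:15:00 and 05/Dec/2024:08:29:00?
1

To count events in the time window:

1. Window boundaries: 05/Dec/2024:08:15:00 to 05/Dec/2024:08:29:00
2. Filter for WARNING events within this window
3. Count matching events: 1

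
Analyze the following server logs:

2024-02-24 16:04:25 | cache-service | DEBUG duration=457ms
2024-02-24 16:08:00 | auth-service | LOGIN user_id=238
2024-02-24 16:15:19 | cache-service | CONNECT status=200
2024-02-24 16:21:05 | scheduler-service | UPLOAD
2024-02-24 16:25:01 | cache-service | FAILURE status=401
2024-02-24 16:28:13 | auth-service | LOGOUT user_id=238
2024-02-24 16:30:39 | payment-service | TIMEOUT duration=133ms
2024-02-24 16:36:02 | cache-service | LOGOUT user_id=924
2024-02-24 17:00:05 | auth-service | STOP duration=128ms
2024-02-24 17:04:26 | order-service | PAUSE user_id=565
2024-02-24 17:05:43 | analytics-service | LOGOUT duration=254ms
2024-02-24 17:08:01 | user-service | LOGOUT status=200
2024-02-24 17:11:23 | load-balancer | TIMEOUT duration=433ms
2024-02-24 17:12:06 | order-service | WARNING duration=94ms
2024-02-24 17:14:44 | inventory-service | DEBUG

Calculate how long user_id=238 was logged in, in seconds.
1213

To calculate session duration:

1. Find LOGIN event for user_id=238: 2024-02-24 16:08:00
2. Find LOGOUT event for user_id=238: 2024-02-24 16:28:13
3. Session duration: 2024-02-24 16:28:13 - 2024-02-24 16:08:00 = 1213 seconds (20 minutes)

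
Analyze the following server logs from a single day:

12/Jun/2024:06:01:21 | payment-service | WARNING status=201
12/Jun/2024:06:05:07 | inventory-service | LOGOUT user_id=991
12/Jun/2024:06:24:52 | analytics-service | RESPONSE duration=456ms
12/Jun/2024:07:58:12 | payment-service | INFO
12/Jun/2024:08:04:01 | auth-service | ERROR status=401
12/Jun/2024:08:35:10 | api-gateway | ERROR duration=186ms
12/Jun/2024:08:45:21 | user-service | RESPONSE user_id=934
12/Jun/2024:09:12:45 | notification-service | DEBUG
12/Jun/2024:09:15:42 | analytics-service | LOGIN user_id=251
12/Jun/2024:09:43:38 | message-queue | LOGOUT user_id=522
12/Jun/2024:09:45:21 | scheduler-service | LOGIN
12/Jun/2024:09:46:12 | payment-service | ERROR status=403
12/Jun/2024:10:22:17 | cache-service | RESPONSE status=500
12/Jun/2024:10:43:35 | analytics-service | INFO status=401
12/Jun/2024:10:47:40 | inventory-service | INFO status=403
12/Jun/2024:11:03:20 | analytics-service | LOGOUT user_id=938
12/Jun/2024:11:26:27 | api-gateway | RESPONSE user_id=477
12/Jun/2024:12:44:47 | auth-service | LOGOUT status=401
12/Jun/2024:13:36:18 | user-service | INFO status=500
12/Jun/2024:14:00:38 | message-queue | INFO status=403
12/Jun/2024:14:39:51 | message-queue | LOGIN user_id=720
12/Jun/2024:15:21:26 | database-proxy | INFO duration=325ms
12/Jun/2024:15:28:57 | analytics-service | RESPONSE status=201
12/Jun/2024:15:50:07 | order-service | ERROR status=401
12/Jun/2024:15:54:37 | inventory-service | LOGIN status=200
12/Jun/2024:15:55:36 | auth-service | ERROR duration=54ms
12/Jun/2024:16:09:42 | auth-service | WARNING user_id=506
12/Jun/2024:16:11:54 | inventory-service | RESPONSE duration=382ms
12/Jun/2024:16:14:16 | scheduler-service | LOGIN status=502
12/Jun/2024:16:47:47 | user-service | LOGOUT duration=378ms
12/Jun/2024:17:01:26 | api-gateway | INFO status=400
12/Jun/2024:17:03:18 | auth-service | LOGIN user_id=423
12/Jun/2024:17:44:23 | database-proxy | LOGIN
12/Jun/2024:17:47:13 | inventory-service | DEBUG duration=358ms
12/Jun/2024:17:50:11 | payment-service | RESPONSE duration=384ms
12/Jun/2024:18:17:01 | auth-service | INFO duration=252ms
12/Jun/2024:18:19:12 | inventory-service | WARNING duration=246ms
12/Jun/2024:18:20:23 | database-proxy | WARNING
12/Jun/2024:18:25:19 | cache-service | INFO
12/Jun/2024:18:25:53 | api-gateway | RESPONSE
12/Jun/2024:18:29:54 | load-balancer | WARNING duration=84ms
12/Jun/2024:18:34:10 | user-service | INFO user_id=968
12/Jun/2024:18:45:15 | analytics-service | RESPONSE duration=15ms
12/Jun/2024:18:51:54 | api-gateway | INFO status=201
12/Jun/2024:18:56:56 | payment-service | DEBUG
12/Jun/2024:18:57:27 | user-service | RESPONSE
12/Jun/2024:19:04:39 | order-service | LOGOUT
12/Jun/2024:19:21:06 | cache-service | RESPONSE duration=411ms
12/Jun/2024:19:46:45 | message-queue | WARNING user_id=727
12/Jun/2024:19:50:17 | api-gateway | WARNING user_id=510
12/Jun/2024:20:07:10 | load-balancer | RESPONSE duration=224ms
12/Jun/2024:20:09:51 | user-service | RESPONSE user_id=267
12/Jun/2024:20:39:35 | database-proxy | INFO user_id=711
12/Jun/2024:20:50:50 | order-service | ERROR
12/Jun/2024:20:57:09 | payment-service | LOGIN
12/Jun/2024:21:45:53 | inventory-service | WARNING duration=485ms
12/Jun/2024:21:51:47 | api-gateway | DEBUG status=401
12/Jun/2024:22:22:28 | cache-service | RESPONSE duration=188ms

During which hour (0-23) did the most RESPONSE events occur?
18

To find the peak hour:

1. Group all RESPONSE events by hour
2. Count events in each hour
3. Find hour with maximum count
4. Peak hour: 18 (with 3 events)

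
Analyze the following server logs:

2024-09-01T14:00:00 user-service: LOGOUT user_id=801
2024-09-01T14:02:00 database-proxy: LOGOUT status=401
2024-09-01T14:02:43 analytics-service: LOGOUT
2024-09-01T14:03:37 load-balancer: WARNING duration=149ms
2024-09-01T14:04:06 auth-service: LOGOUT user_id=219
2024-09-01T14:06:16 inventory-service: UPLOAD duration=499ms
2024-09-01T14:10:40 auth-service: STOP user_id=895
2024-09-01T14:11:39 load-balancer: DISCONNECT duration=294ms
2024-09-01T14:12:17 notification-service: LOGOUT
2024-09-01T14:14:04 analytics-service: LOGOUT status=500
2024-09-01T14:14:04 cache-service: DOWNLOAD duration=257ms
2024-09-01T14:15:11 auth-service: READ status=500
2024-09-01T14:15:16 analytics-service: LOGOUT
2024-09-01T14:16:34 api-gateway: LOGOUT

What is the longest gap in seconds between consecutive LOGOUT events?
491

To find the longest gap:

1. Extract all LOGOUT events in chronological order
2. Calculate time differences between consecutive events
3. Find the maximum difference
4. Longest gap: 491 seconds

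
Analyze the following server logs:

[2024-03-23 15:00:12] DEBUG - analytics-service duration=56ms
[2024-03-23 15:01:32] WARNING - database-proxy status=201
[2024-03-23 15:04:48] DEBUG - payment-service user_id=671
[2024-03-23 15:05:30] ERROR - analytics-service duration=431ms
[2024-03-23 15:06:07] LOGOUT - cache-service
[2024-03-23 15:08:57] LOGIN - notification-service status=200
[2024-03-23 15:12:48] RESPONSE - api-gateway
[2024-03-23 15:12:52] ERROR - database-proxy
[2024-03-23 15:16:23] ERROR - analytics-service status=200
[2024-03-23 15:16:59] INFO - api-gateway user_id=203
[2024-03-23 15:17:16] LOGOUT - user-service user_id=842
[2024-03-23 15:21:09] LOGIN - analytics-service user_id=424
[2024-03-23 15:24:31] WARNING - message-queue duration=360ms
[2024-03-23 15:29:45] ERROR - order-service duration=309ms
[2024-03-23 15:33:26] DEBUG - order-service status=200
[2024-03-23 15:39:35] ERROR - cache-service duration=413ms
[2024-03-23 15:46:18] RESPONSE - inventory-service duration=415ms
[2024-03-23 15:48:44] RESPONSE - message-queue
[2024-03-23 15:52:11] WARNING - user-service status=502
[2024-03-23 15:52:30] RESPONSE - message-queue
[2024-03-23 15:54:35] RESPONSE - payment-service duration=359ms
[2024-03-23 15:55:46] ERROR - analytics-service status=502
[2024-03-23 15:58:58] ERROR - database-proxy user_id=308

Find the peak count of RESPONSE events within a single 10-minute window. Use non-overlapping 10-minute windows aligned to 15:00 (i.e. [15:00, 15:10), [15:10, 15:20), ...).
2

To find the burst window:

1. Divide the log period into non-overlapping 10-minute windows starting at 15:00
2. Count RESPONSE events in each window
3. Find the window with maximum count
4. Maximum events in a window: 2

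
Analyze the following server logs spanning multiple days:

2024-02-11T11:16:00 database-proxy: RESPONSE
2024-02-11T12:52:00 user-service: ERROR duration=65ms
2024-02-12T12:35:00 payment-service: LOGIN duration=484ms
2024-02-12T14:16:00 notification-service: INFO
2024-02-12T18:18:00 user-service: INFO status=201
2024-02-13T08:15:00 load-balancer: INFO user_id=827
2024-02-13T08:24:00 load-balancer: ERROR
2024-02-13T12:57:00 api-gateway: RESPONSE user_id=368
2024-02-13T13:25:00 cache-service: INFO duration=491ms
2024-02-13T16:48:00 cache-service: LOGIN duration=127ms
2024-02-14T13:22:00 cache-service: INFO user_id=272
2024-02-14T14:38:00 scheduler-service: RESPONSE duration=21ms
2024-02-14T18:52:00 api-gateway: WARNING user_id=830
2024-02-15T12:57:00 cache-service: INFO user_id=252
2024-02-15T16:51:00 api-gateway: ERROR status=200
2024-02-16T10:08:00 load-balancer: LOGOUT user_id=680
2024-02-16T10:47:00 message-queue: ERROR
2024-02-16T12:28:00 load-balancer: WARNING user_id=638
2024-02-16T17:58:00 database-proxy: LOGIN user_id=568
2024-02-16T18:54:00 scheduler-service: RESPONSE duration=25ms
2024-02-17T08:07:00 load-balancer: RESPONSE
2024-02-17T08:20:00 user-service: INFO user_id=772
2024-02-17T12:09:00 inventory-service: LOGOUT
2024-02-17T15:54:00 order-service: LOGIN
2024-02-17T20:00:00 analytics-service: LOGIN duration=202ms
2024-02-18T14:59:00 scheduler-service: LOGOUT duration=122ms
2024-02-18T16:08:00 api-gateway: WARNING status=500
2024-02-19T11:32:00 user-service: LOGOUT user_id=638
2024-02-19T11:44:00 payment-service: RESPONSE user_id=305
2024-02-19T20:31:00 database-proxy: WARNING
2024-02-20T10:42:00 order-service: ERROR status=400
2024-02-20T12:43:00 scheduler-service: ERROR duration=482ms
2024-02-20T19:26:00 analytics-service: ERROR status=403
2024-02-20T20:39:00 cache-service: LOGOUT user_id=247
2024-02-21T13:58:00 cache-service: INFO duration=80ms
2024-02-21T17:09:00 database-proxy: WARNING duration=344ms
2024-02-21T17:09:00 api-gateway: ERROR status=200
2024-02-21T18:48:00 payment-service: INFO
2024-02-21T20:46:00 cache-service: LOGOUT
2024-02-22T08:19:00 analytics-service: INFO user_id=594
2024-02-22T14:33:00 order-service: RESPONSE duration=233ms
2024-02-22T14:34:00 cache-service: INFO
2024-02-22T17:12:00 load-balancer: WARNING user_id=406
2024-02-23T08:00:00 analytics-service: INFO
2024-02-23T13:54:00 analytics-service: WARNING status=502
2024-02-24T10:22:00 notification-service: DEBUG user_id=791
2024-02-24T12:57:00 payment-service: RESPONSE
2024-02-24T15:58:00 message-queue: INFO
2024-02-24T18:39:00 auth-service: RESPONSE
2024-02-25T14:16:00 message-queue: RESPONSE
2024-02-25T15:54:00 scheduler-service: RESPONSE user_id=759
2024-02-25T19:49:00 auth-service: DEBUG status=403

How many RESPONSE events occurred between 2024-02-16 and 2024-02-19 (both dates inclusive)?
3

To filter by date range:

1. Date range: 2024-02-16 through 2024-02-19, both dates inclusive
2. Filter for RESPONSE events whose date falls in this range
3. Count matching events: 3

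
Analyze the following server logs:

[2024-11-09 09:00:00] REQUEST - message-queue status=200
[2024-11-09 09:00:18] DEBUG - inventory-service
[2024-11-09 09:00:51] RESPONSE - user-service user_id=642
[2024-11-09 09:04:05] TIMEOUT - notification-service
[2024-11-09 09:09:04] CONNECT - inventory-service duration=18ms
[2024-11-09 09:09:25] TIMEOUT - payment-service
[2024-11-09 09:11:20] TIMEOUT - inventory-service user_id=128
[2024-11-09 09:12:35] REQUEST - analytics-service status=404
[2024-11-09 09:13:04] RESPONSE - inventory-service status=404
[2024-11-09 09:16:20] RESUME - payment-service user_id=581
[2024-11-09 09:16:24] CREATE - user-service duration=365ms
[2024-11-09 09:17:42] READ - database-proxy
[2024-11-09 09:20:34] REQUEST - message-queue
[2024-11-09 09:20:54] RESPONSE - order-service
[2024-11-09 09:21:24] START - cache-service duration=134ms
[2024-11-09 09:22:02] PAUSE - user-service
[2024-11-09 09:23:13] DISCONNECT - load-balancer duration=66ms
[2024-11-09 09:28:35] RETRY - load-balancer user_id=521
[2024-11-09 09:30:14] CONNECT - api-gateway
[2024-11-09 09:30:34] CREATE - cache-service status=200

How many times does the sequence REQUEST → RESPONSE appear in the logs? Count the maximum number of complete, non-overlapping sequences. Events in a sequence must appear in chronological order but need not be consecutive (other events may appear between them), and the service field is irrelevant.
3

To count sequences:

1. Look for pattern: REQUEST → RESPONSE
2. Greedily scan the log in chronological order, matching each sequence element in turn (ignoring service)
3. Each time the full pattern completes, increment the count and restart matching from the next event
4. Complete non-overlapping sequences found: 3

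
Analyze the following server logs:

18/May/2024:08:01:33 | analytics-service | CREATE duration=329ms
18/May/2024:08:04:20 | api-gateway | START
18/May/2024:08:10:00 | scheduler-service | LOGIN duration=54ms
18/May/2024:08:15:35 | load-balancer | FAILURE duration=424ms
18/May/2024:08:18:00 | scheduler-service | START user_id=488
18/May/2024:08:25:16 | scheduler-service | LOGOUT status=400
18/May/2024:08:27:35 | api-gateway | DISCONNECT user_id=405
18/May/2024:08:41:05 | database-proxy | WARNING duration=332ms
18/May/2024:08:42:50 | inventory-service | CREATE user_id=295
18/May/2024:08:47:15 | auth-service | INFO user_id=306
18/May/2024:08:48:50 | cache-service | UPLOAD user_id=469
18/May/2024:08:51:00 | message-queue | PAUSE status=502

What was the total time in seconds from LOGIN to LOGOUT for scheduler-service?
916

To calculate state duration:

1. Find LOGIN event for scheduler-service: 18/May/2024:08:10:00
2. Find LOGOUT event for scheduler-service: 18/May/2024:08:25:16
3. Calculate duration: 18/May/2024:08:25:16 - 18/May/2024:08:10:00 = 916 seconds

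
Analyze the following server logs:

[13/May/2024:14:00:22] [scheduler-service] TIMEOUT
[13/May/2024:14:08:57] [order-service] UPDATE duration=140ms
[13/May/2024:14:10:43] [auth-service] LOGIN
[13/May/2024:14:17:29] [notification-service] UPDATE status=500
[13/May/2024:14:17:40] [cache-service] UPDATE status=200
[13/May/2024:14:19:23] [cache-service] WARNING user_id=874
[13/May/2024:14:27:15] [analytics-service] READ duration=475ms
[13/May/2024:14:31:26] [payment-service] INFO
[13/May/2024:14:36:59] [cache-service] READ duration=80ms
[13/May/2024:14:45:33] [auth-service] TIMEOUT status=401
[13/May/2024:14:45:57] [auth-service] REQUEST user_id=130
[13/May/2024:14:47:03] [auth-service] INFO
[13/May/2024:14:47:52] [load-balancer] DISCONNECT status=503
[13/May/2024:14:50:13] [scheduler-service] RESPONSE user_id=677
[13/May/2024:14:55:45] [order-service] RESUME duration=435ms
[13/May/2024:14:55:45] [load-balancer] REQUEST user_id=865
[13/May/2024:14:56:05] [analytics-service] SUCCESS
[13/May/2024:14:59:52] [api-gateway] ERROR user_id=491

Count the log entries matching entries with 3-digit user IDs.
5

To find matching entries:

1. Pattern to match: entries with 3-digit user IDs
2. Scan each log entry for the pattern
3. Count matches: 5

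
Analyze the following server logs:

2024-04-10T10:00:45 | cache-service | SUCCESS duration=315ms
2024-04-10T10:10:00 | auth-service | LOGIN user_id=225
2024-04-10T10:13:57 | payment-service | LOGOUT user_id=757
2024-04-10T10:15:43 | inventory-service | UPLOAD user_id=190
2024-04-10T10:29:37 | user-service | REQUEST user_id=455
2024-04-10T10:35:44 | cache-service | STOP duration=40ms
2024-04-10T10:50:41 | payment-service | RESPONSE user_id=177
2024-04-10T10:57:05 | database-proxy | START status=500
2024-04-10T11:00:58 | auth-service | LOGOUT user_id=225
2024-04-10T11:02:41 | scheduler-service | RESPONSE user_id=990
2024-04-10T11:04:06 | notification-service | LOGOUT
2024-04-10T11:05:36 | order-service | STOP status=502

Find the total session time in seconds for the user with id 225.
3058

To calculate session duration:

1. Find LOGIN event for user_id=225: 2024-04-10T10:10:00
2. Find LOGOUT event for user_id=225: 2024-04-10T11:00:58
3. Session duration: 2024-04-10T11:00:58 - 2024-04-10T10:10:00 = 3058 seconds (50 minutes)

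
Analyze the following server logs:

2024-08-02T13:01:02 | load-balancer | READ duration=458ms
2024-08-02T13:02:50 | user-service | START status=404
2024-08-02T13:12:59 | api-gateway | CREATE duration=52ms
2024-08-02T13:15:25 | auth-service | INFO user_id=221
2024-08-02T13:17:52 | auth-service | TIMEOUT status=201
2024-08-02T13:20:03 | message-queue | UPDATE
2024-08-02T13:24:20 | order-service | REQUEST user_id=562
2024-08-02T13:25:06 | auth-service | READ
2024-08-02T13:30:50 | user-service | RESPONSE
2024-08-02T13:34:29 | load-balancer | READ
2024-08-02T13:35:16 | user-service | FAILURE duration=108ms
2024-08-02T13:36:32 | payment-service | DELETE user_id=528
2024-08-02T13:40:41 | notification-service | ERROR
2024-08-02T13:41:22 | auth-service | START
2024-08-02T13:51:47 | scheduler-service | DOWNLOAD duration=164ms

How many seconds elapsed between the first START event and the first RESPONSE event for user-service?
1680

To find the time between events:

1. Locate the first START event for user-service: 2024-08-02T13:02:50
2. Locate the first RESPONSE event for user-service: 2024-08-02T13:30:50
3. Calculate the difference: 2024-08-02T13:30:50 - 2024-08-02T13:02:50 = 1680 seconds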